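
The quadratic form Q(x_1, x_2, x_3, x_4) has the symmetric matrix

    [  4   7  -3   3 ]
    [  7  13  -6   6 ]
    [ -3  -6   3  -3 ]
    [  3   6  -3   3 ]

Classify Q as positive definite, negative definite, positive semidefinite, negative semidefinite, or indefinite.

Congruent diagonalization of A (simultaneous row and column reduction) yields pivots 4, 3/4, 0, 0.
So there are 2 positive, 2 zero pivots.
Hence Q is positive semidefinite.

positive semidefinite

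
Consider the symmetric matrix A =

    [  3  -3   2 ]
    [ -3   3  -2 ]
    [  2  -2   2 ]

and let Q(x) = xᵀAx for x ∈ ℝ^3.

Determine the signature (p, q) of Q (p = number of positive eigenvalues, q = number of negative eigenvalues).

(2, 0)

Symmetric row and column elimination reduces A to a congruent diagonal form with pivots 3, 0, 2/3.
So there are 2 positive, 1 zero pivots.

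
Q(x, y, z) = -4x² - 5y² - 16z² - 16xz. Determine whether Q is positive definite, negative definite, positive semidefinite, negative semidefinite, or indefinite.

negative semidefinite

Write A = [[-4, 0, -8], [0, -5, 0], [-8, 0, -16]].
Congruent diagonalization of A (simultaneous row and column reduction) yields pivots -4, -5, 0.
So there are 2 negative, 1 zero pivots.
Hence Q is negative semidefinite.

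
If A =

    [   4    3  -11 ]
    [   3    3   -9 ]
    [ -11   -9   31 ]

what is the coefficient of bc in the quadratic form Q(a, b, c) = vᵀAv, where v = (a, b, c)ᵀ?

The coefficient of bc is A[2,3] + A[3,2] = 2·(-9) = -18.

-18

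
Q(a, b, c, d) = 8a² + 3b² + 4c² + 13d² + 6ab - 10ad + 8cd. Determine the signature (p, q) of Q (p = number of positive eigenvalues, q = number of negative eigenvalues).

(4, 0)

The symmetric matrix is A = [[8, 3, 0, -5], [3, 3, 0, 0], [0, 0, 4, 4], [-5, 0, 4, 13]].
An LDLᵀ factorisation of A has diagonal entries 8, 15/8, 4, 4.
So there are 4 positive pivots.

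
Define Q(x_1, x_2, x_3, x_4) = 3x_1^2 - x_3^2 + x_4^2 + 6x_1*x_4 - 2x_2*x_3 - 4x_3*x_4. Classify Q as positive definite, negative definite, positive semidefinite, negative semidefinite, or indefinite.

indefinite

The symmetric matrix is A = [[3, 0, 0, 3], [0, 0, -1, 0], [0, -1, -1, -2], [3, 0, -2, 1]].
A is congruent to a diagonal matrix with 2 positive, 2 negative and 0 zero entries, so Q is indefinite.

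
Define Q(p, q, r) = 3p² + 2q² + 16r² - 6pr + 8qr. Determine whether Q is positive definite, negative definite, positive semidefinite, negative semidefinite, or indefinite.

The symmetric matrix of Q is A = [[3, 0, -3], [0, 2, 4], [-3, 4, 16]].
Leading principal minors: Δ_1 = 3, Δ_2 = 6, Δ_3 = 30.
All leading principal minors are positive, so by Sylvester's criterion Q is positive definite.

positive definite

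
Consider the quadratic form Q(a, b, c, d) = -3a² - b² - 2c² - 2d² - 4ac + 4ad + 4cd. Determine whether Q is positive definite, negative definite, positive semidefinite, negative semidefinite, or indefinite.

negative semidefinite

The associated matrix is A = [[-3, 0, -2, 2], [0, -1, 0, 0], [-2, 0, -2, 2], [2, 0, 2, -2]].
Congruent diagonalization of A (simultaneous row and column reduction) yields pivots -3, -1, -2/3, 0.
So there are 3 negative, 1 zero pivots.
Hence Q is negative semidefinite.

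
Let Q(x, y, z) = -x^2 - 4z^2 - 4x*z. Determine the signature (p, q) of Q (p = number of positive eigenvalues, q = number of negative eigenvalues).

The symmetric matrix is A = [[-1, 0, -2], [0, 0, 0], [-2, 0, -4]].
Symmetric row and column elimination reduces A to a congruent diagonal form with pivots -1, 0, 0.
That gives 1 negative, 2 zero pivots.

(0, 1)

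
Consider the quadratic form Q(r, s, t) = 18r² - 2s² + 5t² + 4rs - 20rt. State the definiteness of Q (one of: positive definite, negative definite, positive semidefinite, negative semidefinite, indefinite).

indefinite

Write A = [[18, 2, -10], [2, -2, 0], [-10, 0, 5]].
Congruent diagonalization of A (simultaneous row and column reduction) yields pivots 18, -20/9, 0.
Counting signs: 1 positive, 1 negative, 1 zero.
Hence Q is indefinite.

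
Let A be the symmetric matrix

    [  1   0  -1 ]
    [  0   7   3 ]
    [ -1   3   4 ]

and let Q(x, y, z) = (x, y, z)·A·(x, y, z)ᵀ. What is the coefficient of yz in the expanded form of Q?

The coefficient of yz is A[2,3] + A[3,2] = 2·3 = 6.

6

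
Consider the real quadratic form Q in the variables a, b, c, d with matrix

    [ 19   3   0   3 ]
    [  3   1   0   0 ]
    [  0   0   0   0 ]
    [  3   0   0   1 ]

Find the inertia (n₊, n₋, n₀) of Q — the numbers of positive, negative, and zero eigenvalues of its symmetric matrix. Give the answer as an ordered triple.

(3, 0, 1)

Symmetric row and column elimination reduces A to a congruent diagonal form with pivots 19, 10/19, 0, 1/10.
So there are 3 positive, 1 zero pivots.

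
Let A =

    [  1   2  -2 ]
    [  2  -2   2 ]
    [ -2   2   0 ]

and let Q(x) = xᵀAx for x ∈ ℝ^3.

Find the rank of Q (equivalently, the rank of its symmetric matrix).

3

Applying the same elementary operations to the rows and columns of A produces a congruent diagonal matrix with entries 1, -6, 2.
Counting signs: 2 positive, 1 negative.
The rank is the number of nonzero pivots: 3.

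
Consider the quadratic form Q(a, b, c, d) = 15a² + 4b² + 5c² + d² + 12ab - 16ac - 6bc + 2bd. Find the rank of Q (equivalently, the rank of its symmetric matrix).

The associated matrix is A = [[15, 6, -8, 0], [6, 4, -3, 1], [-8, -3, 5, 0], [0, 1, 0, 1]].
Symmetric row and column elimination reduces A to a congruent diagonal form with pivots 15, 8/5, 17/24, 6/17.
So there are 4 positive pivots.
The rank is the number of nonzero pivots: 4.

4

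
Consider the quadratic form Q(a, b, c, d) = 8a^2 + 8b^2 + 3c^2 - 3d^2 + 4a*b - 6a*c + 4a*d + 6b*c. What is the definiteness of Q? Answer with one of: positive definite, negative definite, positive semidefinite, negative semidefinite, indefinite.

The symmetric matrix is A = [[8, 2, -3, 2], [2, 8, 3, 0], [-3, 3, 3, 0], [2, 0, 0, -3]].
A is congruent to a diagonal matrix with 3 positive, 1 negative and 0 zero entries, so Q is indefinite.

indefinite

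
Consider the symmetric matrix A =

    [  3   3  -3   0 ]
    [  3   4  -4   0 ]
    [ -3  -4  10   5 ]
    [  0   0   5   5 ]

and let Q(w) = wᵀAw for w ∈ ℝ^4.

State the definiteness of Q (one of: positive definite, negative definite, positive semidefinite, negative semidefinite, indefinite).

Leading principal minors: Δ_1 = 3, Δ_2 = 3, Δ_3 = 18, Δ_4 = 15.
All leading principal minors are positive, so by Sylvester's criterion Q is positive definite.

positive definite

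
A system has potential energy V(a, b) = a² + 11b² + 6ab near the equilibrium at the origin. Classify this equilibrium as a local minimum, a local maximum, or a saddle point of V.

local minimum

The Hessian at the origin is H = [[2, 6], [6, 22]].
det H = 2·22 − (6)² = 8 > 0 and H[1,1] = 2 > 0, so H is positive definite.
Therefore the origin is a local minimum.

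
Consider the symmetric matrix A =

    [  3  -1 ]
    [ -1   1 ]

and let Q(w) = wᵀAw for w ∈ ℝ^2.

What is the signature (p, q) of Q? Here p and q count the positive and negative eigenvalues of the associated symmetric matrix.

Applying the same elementary operations to the rows and columns of A produces a congruent diagonal matrix with entries 3, 2/3.
Counting signs: 2 positive.

(2, 0)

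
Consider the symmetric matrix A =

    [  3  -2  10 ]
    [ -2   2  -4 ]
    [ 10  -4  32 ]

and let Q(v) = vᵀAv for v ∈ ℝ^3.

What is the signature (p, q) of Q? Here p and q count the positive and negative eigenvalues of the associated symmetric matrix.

(2, 1)

An LDLᵀ factorisation of A has diagonal entries 3, 2/3, -12.
Counting signs: 2 positive, 1 negative.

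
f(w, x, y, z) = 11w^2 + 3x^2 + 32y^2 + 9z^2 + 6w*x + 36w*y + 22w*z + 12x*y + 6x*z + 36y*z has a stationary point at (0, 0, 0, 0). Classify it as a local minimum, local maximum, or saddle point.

saddle point

The Hessian at the origin is H = [[22, 6, 36, 22], [6, 6, 12, 6], [36, 12, 64, 36], [22, 6, 36, 18]].
Applying the same elementary operations to the rows and columns of H produces a congruent diagonal matrix with entries 22, 48/11, 4, -4.
Counting signs: 3 positive, 1 negative.
H is indefinite, so the origin is a saddle point.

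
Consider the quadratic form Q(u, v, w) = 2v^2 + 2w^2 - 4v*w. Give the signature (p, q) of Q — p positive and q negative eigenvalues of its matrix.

(1, 0)

The symmetric matrix is A = [[0, 0, 0], [0, 2, -2], [0, -2, 2]].
Row-reducing A symmetrically gives the diagonal entries 0, 2, 0.
That gives 1 positive, 2 zero pivots.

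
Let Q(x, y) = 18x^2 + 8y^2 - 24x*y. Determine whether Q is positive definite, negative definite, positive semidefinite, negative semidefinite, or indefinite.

The associated matrix is A = [[18, -12], [-12, 8]].
Applying the same elementary operations to the rows and columns of A produces a congruent diagonal matrix with entries 18, 0.
That gives 1 positive, 1 zero pivots.
Hence Q is positive semidefinite.

positive semidefinite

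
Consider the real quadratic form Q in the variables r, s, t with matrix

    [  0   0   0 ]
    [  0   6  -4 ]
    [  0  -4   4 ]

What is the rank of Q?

2

Row-reducing A symmetrically gives the diagonal entries 0, 6, 4/3.
That gives 2 positive, 1 zero pivots.
The rank is the number of nonzero pivots: 2.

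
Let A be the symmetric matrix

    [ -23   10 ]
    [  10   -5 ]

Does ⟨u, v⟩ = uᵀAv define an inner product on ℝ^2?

no

Leading principal minors: Δ_1 = -23, Δ_2 = 15.
The signs alternate starting with Δ_1 < 0, so by Sylvester's criterion Q is negative definite.
⟨·,·⟩ is an inner product exactly when A is positive definite.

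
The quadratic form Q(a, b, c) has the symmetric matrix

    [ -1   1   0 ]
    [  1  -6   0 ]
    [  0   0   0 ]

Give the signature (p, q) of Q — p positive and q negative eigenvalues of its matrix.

(0, 2)

Row-reducing A symmetrically gives the diagonal entries -1, -5, 0.
Counting signs: 2 negative, 1 zero.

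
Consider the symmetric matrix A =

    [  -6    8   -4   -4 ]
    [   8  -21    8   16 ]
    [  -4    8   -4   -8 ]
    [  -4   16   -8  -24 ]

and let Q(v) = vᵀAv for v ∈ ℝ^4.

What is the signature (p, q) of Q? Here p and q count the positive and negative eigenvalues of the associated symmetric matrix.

(0, 3)

Row-reducing A symmetrically gives the diagonal entries -6, -31/3, -20/31, 0.
That gives 3 negative, 1 zero pivots.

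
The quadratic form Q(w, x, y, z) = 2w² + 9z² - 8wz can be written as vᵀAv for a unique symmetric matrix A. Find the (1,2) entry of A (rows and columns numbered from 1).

0

The coefficient of w·x in Q is 0. For a symmetric A this equals A[1,2] + A[2,1] = 2·A[1,2].
So A[1,2] = 0/2 = 0.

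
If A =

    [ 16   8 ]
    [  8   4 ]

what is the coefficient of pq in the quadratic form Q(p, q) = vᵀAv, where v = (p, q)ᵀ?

16

The coefficient of pq is A[1,2] + A[2,1] = 2·8 = 16.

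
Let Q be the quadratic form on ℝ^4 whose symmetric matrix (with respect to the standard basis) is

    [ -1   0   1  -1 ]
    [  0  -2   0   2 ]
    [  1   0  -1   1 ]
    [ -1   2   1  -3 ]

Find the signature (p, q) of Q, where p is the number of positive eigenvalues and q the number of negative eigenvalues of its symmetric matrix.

(0, 2)

Symmetric row and column elimination reduces A to a congruent diagonal form with pivots -1, -2, 0, 0.
That gives 2 negative, 2 zero pivots.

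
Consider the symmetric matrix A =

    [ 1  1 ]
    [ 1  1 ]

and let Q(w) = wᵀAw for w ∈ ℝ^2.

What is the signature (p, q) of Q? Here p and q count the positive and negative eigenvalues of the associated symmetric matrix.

(1, 0)

Applying the same elementary operations to the rows and columns of A produces a congruent diagonal matrix with entries 1, 0.
Counting signs: 1 positive, 1 zero.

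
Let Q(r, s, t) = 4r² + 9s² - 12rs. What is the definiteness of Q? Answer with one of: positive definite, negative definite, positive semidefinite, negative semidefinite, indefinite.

The symmetric matrix is A = [[4, -6, 0], [-6, 9, 0], [0, 0, 0]].
Row-reducing A symmetrically gives the diagonal entries 4, 0, 0.
That gives 1 positive, 2 zero pivots.
Hence Q is positive semidefinite.

positive semidefinite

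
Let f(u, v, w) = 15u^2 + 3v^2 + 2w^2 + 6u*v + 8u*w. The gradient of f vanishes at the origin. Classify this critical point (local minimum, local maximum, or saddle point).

local minimum

The Hessian at the origin is H = [[30, 6, 8], [6, 6, 0], [8, 0, 4]].
An LDLᵀ factorisation of H has diagonal entries 30, 24/5, 4/3.
That gives 3 positive pivots.
H is positive definite, so the origin is a strict local minimum.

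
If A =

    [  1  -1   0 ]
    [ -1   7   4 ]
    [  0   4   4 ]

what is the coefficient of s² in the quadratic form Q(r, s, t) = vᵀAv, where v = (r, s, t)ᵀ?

The coefficient of s² is the diagonal entry A[2,2] = 7.

7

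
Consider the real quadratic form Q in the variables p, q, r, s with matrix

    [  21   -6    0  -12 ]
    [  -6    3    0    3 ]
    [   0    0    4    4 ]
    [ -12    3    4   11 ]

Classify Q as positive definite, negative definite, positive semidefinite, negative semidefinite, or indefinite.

positive semidefinite

Symmetric row and column elimination reduces A to a congruent diagonal form with pivots 21, 9/7, 4, 0.
That gives 3 positive, 1 zero pivots.
Hence Q is positive semidefinite.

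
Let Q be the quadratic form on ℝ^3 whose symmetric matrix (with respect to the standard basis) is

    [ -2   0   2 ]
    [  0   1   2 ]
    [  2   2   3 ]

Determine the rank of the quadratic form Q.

3

Applying the same elementary operations to the rows and columns of A produces a congruent diagonal matrix with entries -2, 1, 1.
Counting signs: 2 positive, 1 negative.
The rank is the number of nonzero pivots: 3.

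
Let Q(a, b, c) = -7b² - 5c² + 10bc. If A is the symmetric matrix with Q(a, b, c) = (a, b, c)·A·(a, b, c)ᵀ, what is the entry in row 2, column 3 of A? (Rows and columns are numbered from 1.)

5

The coefficient of b·c in Q is 10. For a symmetric A this equals A[2,3] + A[3,2] = 2·A[2,3].
So A[2,3] = 10/2 = 5.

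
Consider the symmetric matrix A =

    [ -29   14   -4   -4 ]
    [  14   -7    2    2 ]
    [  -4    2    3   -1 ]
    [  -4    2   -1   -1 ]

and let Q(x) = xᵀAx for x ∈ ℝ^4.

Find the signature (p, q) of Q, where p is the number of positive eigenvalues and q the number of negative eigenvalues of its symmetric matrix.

(1, 3)

Symmetric row and column elimination reduces A to a congruent diagonal form with pivots -29, -7/29, 25/7, -12/25.
That gives 1 positive, 3 negative pivots.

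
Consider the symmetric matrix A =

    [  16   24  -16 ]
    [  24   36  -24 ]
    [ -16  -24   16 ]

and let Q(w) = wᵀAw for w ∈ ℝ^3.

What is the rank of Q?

1

Row-reducing A symmetrically gives the diagonal entries 16, 0, 0.
So there are 1 positive, 2 zero pivots.
The rank is the number of nonzero pivots: 1.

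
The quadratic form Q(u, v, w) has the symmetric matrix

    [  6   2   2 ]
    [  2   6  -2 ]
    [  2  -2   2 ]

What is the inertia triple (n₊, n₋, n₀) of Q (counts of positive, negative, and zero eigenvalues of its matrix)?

Row-reducing A symmetrically gives the diagonal entries 6, 16/3, 0.
So there are 2 positive, 1 zero pivots.

(2, 0, 1)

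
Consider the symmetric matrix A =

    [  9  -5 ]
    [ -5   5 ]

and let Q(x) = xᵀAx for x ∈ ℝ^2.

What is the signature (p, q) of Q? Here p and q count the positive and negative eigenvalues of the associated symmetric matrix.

(2, 0)

Congruent diagonalization of A (simultaneous row and column reduction) yields pivots 9, 20/9.
Counting signs: 2 positive.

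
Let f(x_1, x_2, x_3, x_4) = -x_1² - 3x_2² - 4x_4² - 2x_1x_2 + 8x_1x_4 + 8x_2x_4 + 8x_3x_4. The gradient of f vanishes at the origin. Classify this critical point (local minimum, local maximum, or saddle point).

The Hessian at the origin is H = [[-2, -2, 0, 8], [-2, -6, 0, 8], [0, 0, 0, 8], [8, 8, 8, -8]].
H is indefinite, so the origin is a saddle point.

saddle point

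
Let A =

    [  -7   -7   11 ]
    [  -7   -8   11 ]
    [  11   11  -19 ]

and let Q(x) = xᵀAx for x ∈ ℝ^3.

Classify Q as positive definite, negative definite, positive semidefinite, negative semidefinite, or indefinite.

negative definite

Row-reducing A symmetrically gives the diagonal entries -7, -1, -12/7.
So there are 3 negative pivots.
Hence Q is negative definite.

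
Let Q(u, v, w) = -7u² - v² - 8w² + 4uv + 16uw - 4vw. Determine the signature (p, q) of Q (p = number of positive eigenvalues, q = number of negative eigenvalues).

The symmetric matrix is A = [[-7, 2, 8], [2, -1, -2], [8, -2, -8]].
Congruent diagonalization of A (simultaneous row and column reduction) yields pivots -7, -3/7, 4/3.
So there are 1 positive, 2 negative pivots.

(1, 2)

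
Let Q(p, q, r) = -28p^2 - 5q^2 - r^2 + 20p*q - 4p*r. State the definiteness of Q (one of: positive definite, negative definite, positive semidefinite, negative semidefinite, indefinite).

negative definite

Write A = [[-28, 10, -2], [10, -5, 0], [-2, 0, -1]].
Congruent diagonalization of A (simultaneous row and column reduction) yields pivots -28, -10/7, -1/2.
That gives 3 negative pivots.
Hence Q is negative definite.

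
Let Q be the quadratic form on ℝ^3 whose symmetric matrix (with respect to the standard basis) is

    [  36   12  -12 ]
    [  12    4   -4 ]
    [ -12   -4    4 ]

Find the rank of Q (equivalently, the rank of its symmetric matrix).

Congruent diagonalization of A (simultaneous row and column reduction) yields pivots 36, 0, 0.
So there are 1 positive, 2 zero pivots.
The rank is the number of nonzero pivots: 1.

1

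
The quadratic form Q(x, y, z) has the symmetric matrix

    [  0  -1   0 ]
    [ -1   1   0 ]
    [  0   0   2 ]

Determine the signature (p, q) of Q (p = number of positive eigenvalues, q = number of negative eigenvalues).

(2, 1)

By Sylvester's law of inertia any congruent diagonalization of A has 2 positive, 1 negative and 0 zero entries.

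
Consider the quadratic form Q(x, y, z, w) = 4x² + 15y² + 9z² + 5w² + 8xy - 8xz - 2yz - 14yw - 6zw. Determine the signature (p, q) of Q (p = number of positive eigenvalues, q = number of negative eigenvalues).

(4, 0)

Write A = [[4, 4, -4, 0], [4, 15, -1, -7], [-4, -1, 9, -3], [0, -7, -3, 5]].
Symmetric row and column elimination reduces A to a congruent diagonal form with pivots 4, 11, 46/11, 6/23.
So there are 4 positive pivots.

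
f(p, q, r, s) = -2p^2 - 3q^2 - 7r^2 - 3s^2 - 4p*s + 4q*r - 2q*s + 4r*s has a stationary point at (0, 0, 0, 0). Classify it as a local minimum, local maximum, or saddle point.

The Hessian at the origin is H = [[-4, 0, 0, -4], [0, -6, 4, -2], [0, 4, -14, 4], [-4, -2, 4, -6]].
Symmetric row and column elimination reduces H to a congruent diagonal form with pivots -4, -6, -34/3, -12/17.
Counting signs: 4 negative.
H is negative definite, so the origin is a strict local maximum.

local maximum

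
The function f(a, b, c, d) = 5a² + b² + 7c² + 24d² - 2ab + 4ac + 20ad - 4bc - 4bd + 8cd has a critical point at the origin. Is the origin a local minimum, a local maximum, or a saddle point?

The Hessian at the origin is H = [[10, -2, 4, 20], [-2, 2, -4, -4], [4, -4, 14, 8], [20, -4, 8, 48]].
An LDLᵀ factorisation of H has diagonal entries 10, 8/5, 6, 8.
So there are 4 positive pivots.
H is positive definite, so the origin is a strict local minimum.

local minimum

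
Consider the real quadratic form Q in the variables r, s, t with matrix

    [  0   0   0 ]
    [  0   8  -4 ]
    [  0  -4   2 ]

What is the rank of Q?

Symmetric row and column elimination reduces A to a congruent diagonal form with pivots 0, 8, 0.
That gives 1 positive, 2 zero pivots.
The rank is the number of nonzero pivots: 1.

1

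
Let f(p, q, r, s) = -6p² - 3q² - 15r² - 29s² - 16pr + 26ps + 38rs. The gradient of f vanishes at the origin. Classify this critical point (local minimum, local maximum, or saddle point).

local maximum

The Hessian at the origin is H = [[-12, 0, -16, 26], [0, -6, 0, 0], [-16, 0, -30, 38], [26, 0, 38, -58]].
Applying the same elementary operations to the rows and columns of H produces a congruent diagonal matrix with entries -12, -6, -26/3, -5/13.
Counting signs: 4 negative.
H is negative definite, so the origin is a strict local maximum.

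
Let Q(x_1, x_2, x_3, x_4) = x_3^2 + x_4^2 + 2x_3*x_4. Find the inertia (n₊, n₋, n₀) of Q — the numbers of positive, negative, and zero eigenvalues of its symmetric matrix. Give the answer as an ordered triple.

(1, 0, 3)

The symmetric matrix is A = [[0, 0, 0, 0], [0, 0, 0, 0], [0, 0, 1, 1], [0, 0, 1, 1]].
Congruent diagonalization of A (simultaneous row and column reduction) yields pivots 0, 0, 1, 0.
So there are 1 positive, 3 zero pivots.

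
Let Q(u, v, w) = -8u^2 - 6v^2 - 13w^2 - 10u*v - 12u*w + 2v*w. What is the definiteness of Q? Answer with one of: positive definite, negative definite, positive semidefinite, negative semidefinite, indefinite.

The symmetric matrix of Q is A = [[-8, -5, -6], [-5, -6, 1], [-6, 1, -13]].
Leading principal minors: Δ_1 = -8, Δ_2 = 23, Δ_3 = -15.
The signs alternate starting with Δ_1 < 0, so by Sylvester's criterion Q is negative definite.

negative definite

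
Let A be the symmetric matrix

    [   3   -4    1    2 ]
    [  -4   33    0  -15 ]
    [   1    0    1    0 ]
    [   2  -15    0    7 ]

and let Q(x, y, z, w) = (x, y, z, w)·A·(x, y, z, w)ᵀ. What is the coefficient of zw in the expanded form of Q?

The coefficient of zw is A[3,4] + A[4,3] = 2·0 = 0.

0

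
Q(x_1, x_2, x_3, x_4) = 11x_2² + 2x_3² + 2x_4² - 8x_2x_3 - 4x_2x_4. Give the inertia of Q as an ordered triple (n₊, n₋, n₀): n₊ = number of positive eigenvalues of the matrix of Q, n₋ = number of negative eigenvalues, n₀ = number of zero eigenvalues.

Write A = [[0, 0, 0, 0], [0, 11, -4, -2], [0, -4, 2, 0], [0, -2, 0, 2]].
Row-reducing A symmetrically gives the diagonal entries 0, 11, 6/11, 2/3.
Counting signs: 3 positive, 1 zero.

(3, 0, 1)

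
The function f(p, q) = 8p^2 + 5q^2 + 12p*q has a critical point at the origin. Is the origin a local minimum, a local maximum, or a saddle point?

local minimum

The Hessian at the origin is H = [[16, 12], [12, 10]].
det H = 16·10 − (12)² = 16 > 0 and H[1,1] = 16 > 0, so H is positive definite.
Therefore the origin is a local minimum.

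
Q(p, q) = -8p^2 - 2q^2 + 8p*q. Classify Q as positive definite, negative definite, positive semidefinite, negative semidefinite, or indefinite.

negative semidefinite

The symmetric matrix is A = [[-8, 4], [4, -2]].
Row-reducing A symmetrically gives the diagonal entries -8, 0.
That gives 1 negative, 1 zero pivots.
Hence Q is negative semidefinite.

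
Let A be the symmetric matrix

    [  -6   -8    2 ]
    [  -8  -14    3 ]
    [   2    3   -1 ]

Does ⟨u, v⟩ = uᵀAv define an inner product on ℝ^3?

Row-reducing A symmetrically gives the diagonal entries -6, -10/3, -3/10.
Counting signs: 3 negative.
Hence Q is negative definite.
⟨·,·⟩ is an inner product exactly when A is positive definite.

no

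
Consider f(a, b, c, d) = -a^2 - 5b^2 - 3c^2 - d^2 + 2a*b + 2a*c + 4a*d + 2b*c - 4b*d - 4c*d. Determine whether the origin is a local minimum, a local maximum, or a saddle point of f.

The Hessian at the origin is H = [[-2, 2, 2, 4], [2, -10, 2, -4], [2, 2, -6, -4], [4, -4, -4, -2]].
An LDLᵀ factorisation of H has diagonal entries -2, -8, -2, 6.
That gives 1 positive, 3 negative pivots.
H is indefinite, so the origin is a saddle point.

saddle point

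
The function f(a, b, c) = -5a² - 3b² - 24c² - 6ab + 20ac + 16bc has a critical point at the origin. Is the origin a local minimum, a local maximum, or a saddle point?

The Hessian at the origin is H = [[-10, -6, 20], [-6, -6, 16], [20, 16, -48]].
Congruent diagonalization of H (simultaneous row and column reduction) yields pivots -10, -12/5, -4/3.
That gives 3 negative pivots.
H is negative definite, so the origin is a strict local maximum.

local maximum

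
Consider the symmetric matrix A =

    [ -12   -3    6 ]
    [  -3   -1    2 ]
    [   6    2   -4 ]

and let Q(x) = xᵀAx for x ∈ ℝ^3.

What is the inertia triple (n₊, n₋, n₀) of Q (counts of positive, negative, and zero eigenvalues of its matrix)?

Congruent diagonalization of A (simultaneous row and column reduction) yields pivots -12, -1/4, 0.
That gives 2 negative, 1 zero pivots.

(0, 2, 1)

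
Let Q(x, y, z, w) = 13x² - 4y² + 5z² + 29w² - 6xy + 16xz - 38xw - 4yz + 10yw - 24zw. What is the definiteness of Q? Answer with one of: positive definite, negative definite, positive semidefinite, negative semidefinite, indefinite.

indefinite

The associated matrix is A = [[13, -3, 8, -19], [-3, -4, -2, 5], [8, -2, 5, -12], [-19, 5, -12, 29]].
Row-reducing A symmetrically gives the diagonal entries 13, -61/13, 5/61, 0.
Counting signs: 2 positive, 1 negative, 1 zero.
Hence Q is indefinite.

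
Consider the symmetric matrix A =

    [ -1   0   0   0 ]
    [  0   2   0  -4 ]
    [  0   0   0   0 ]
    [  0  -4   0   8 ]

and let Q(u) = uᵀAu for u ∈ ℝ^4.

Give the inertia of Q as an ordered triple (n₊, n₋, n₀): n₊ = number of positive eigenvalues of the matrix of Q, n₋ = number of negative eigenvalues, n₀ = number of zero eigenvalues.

(1, 1, 2)

Symmetric row and column elimination reduces A to a congruent diagonal form with pivots -1, 2, 0, 0.
So there are 1 positive, 1 negative, 2 zero pivots.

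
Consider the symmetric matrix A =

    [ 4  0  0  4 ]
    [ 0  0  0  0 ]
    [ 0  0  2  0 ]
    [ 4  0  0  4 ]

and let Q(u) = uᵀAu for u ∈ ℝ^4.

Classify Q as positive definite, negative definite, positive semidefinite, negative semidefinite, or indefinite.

positive semidefinite

Symmetric row and column elimination reduces A to a congruent diagonal form with pivots 4, 0, 2, 0.
So there are 2 positive, 2 zero pivots.
Hence Q is positive semidefinite.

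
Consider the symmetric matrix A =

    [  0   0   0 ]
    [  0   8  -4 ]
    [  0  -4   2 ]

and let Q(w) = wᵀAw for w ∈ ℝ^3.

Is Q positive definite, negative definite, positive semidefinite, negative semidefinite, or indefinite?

Congruent diagonalization of A (simultaneous row and column reduction) yields pivots 0, 8, 0.
Counting signs: 1 positive, 2 zero.
Hence Q is positive semidefinite.

positive semidefinite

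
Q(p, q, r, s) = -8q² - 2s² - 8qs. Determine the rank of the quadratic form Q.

1

The symmetric matrix is A = [[0, 0, 0, 0], [0, -8, 0, -4], [0, 0, 0, 0], [0, -4, 0, -2]].
Row-reducing A symmetrically gives the diagonal entries 0, -8, 0, 0.
That gives 1 negative, 3 zero pivots.
The rank is the number of nonzero pivots: 1.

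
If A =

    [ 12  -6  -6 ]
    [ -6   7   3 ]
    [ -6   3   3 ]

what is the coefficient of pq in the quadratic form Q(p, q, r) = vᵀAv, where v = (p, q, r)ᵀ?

-12

The coefficient of pq is A[1,2] + A[2,1] = 2·(-6) = -12.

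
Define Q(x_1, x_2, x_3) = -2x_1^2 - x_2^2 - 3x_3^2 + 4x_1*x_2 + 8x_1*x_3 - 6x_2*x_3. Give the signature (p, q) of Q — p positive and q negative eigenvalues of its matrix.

The symmetric matrix is A = [[-2, 2, 4], [2, -1, -3], [4, -3, -3]].
Symmetric row and column elimination reduces A to a congruent diagonal form with pivots -2, 1, 4.
Counting signs: 2 positive, 1 negative.

(2, 1)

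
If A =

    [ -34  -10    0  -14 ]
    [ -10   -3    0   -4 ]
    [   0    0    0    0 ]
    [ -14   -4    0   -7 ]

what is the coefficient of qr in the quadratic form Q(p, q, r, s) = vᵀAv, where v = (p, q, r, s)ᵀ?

The coefficient of qr is A[2,3] + A[3,2] = 2·0 = 0.

0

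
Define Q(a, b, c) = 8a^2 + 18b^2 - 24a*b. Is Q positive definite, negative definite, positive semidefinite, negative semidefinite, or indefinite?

Write A = [[8, -12, 0], [-12, 18, 0], [0, 0, 0]].
Congruent diagonalization of A (simultaneous row and column reduction) yields pivots 8, 0, 0.
Counting signs: 1 positive, 2 zero.
Hence Q is positive semidefinite.

positive semidefinite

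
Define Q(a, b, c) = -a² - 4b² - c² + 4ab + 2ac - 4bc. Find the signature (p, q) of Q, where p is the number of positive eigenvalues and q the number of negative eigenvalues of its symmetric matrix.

(0, 1)

Write A = [[-1, 2, 1], [2, -4, -2], [1, -2, -1]].
Congruent diagonalization of A (simultaneous row and column reduction) yields pivots -1, 0, 0.
Counting signs: 1 negative, 2 zero.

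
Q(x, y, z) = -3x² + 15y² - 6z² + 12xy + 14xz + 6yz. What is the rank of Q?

3

The associated matrix is A = [[-3, 6, 7], [6, 15, 3], [7, 3, -6]].
Symmetric row and column elimination reduces A to a congruent diagonal form with pivots -3, 27, -10/27.
So there are 1 positive, 2 negative pivots.
The rank is the number of nonzero pivots: 3.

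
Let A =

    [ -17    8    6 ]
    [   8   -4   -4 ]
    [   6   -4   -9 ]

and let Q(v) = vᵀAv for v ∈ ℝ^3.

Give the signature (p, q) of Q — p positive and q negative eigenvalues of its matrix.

Congruent diagonalization of A (simultaneous row and column reduction) yields pivots -17, -4/17, -1.
That gives 3 negative pivots.

(0, 3)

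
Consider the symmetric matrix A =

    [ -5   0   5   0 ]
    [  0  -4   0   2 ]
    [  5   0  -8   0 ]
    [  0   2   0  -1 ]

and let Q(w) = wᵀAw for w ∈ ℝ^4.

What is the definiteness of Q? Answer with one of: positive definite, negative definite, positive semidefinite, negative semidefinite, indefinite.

Applying the same elementary operations to the rows and columns of A produces a congruent diagonal matrix with entries -5, -4, -3, 0.
So there are 3 negative, 1 zero pivots.
Hence Q is negative semidefinite.

negative semidefinite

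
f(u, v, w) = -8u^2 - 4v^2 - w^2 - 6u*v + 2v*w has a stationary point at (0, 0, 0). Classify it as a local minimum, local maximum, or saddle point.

local maximum

The Hessian at the origin is H = [[-16, -6, 0], [-6, -8, 2], [0, 2, -2]].
Applying the same elementary operations to the rows and columns of H produces a congruent diagonal matrix with entries -16, -23/4, -30/23.
That gives 3 negative pivots.
H is negative definite, so the origin is a strict local maximum.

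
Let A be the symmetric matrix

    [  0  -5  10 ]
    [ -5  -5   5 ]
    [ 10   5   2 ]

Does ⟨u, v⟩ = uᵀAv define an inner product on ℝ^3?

A is congruent to a diagonal matrix with 2 positive, 1 negative and 0 zero entries, so Q is indefinite.
⟨·,·⟩ is an inner product exactly when A is positive definite.

no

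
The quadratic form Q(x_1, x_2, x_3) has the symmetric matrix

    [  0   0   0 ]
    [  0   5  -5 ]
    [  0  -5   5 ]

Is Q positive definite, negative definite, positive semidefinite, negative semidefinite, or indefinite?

positive semidefinite

Applying the same elementary operations to the rows and columns of A produces a congruent diagonal matrix with entries 0, 5, 0.
Counting signs: 1 positive, 2 zero.
Hence Q is positive semidefinite.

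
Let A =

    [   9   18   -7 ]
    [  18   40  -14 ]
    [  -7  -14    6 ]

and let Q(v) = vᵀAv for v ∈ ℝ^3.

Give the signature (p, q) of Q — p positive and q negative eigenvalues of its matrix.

(3, 0)

Symmetric row and column elimination reduces A to a congruent diagonal form with pivots 9, 4, 5/9.
That gives 3 positive pivots.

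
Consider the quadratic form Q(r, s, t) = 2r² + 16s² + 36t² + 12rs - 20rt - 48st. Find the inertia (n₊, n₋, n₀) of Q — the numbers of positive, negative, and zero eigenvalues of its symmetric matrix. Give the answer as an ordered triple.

(2, 1, 0)

Write A = [[2, 6, -10], [6, 16, -24], [-10, -24, 36]].
Symmetric row and column elimination reduces A to a congruent diagonal form with pivots 2, -2, 4.
That gives 2 positive, 1 negative pivots.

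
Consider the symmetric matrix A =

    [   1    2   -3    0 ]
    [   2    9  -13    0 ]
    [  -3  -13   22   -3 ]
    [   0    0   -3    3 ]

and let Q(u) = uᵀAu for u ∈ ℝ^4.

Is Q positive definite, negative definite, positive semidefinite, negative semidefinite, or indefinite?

Leading principal minors: Δ_1 = 1, Δ_2 = 5, Δ_3 = 16, Δ_4 = 3.
All leading principal minors are positive, so by Sylvester's criterion Q is positive definite.

positive definite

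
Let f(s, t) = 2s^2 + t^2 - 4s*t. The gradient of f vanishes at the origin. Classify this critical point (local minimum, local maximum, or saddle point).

The Hessian at the origin is H = [[4, -4], [-4, 2]].
det H = 4·2 − (-4)² = -8 < 0, so H is indefinite.
Therefore the origin is a saddle point.

saddle point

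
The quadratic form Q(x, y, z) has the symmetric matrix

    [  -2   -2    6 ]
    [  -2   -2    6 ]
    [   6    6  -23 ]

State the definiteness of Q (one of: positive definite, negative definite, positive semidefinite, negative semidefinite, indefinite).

Row-reducing A symmetrically gives the diagonal entries -2, 0, -5.
That gives 2 negative, 1 zero pivots.
Hence Q is negative semidefinite.

negative semidefinite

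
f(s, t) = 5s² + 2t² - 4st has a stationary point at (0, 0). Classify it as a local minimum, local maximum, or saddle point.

The Hessian at the origin is H = [[10, -4], [-4, 4]].
det H = 10·4 − (-4)² = 24 > 0 and H[1,1] = 10 > 0, so H is positive definite.
Therefore the origin is a local minimum.

local minimum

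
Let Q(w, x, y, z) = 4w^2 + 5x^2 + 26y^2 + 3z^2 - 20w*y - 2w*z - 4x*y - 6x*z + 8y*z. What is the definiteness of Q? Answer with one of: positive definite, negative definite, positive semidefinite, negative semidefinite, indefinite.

positive definite

The symmetric matrix of Q is A = [[4, 0, -10, -1], [0, 5, -2, -3], [-10, -2, 26, 4], [-1, -3, 4, 3]].
Leading principal minors: Δ_1 = 4, Δ_2 = 20, Δ_3 = 4, Δ_4 = 2.
All leading principal minors are positive, so by Sylvester's criterion Q is positive definite.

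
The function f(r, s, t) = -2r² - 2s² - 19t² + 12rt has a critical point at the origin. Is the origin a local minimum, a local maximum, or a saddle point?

local maximum

The Hessian at the origin is H = [[-4, 0, 12], [0, -4, 0], [12, 0, -38]].
Applying the same elementary operations to the rows and columns of H produces a congruent diagonal matrix with entries -4, -4, -2.
Counting signs: 3 negative.
H is negative definite, so the origin is a strict local maximum.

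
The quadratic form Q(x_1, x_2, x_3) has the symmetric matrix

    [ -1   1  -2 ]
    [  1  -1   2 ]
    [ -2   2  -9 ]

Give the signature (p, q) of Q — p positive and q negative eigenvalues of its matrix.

(0, 2)

Applying the same elementary operations to the rows and columns of A produces a congruent diagonal matrix with entries -1, 0, -5.
Counting signs: 2 negative, 1 zero.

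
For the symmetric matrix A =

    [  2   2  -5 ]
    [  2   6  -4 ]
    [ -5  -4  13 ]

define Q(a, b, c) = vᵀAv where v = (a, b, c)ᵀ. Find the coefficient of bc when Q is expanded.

The coefficient of bc is A[2,3] + A[3,2] = 2·(-4) = -8.

-8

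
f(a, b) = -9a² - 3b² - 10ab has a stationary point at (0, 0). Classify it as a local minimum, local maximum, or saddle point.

The Hessian at the origin is H = [[-18, -10], [-10, -6]].
det H = -18·-6 − (-10)² = 8 > 0 and H[1,1] = -18 < 0, so H is negative definite.
Therefore the origin is a local maximum.

local maximum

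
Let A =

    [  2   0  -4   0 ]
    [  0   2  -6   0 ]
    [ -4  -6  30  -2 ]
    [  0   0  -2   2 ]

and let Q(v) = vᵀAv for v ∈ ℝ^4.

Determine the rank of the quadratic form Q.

4

Row-reducing A symmetrically gives the diagonal entries 2, 2, 4, 1.
That gives 4 positive pivots.
The rank is the number of nonzero pivots: 4.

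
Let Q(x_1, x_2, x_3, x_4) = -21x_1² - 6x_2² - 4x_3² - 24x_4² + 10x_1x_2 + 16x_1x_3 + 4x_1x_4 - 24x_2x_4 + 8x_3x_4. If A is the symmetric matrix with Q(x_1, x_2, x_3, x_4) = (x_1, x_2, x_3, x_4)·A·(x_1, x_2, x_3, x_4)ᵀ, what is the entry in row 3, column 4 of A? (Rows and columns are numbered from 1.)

4

The coefficient of x_3·x_4 in Q is 8. For a symmetric A this equals A[3,4] + A[4,3] = 2·A[3,4].
So A[3,4] = 8/2 = 4.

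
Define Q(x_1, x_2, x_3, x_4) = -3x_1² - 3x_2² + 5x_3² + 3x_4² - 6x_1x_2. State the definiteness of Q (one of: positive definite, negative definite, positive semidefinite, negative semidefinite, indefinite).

Write A = [[-3, -3, 0, 0], [-3, -3, 0, 0], [0, 0, 5, 0], [0, 0, 0, 3]].
Applying the same elementary operations to the rows and columns of A produces a congruent diagonal matrix with entries -3, 0, 5, 3.
Counting signs: 2 positive, 1 negative, 1 zero.
Hence Q is indefinite.

indefinite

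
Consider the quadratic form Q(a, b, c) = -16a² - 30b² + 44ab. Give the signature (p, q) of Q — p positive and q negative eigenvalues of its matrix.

Write A = [[-16, 22, 0], [22, -30, 0], [0, 0, 0]].
Applying the same elementary operations to the rows and columns of A produces a congruent diagonal matrix with entries -16, 1/4, 0.
So there are 1 positive, 1 negative, 1 zero pivots.

(1, 1)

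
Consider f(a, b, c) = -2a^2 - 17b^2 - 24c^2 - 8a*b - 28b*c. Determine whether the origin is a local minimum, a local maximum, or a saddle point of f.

The Hessian at the origin is H = [[-4, -8, 0], [-8, -34, -28], [0, -28, -48]].
Row-reducing H symmetrically gives the diagonal entries -4, -18, -40/9.
That gives 3 negative pivots.
H is negative definite, so the origin is a strict local maximum.

local maximum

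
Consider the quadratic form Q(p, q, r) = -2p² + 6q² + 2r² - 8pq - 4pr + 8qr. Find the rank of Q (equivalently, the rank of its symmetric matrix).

Write A = [[-2, -4, -2], [-4, 6, 4], [-2, 4, 2]].
Congruent diagonalization of A (simultaneous row and column reduction) yields pivots -2, 14, -4/7.
So there are 1 positive, 2 negative pivots.
The rank is the number of nonzero pivots: 3.

3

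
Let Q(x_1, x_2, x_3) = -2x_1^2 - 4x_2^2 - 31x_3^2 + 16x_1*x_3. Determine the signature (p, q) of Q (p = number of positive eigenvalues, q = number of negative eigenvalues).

(1, 2)

The associated matrix is A = [[-2, 0, 8], [0, -4, 0], [8, 0, -31]].
Applying the same elementary operations to the rows and columns of A produces a congruent diagonal matrix with entries -2, -4, 1.
That gives 1 positive, 2 negative pivots.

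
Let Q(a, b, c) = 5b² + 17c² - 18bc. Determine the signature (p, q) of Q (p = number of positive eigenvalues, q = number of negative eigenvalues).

(2, 0)

The associated matrix is A = [[0, 0, 0], [0, 5, -9], [0, -9, 17]].
Congruent diagonalization of A (simultaneous row and column reduction) yields pivots 0, 5, 4/5.
That gives 2 positive, 1 zero pivots.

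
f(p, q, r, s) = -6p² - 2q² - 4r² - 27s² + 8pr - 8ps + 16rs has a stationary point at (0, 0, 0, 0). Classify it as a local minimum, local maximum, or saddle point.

The Hessian at the origin is H = [[-12, 0, 8, -8], [0, -4, 0, 0], [8, 0, -8, 16], [-8, 0, 16, -54]].
Congruent diagonalization of H (simultaneous row and column reduction) yields pivots -12, -4, -8/3, -6.
That gives 4 negative pivots.
H is negative definite, so the origin is a strict local maximum.

local maximum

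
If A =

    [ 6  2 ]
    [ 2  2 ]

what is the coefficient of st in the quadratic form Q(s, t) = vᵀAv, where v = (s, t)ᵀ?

The coefficient of st is A[1,2] + A[2,1] = 2·2 = 4.

4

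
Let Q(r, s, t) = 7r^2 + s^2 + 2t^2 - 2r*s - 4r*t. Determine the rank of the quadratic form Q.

3

The associated matrix is A = [[7, -1, -2], [-1, 1, 0], [-2, 0, 2]].
Applying the same elementary operations to the rows and columns of A produces a congruent diagonal matrix with entries 7, 6/7, 4/3.
Counting signs: 3 positive.
The rank is the number of nonzero pivots: 3.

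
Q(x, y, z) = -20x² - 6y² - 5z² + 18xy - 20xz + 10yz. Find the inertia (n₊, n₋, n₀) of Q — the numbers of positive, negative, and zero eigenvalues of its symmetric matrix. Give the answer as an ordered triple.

The symmetric matrix is A = [[-20, 9, -10], [9, -6, 5], [-10, 5, -5]].
Congruent diagonalization of A (simultaneous row and column reduction) yields pivots -20, -39/20, 5/39.
Counting signs: 1 positive, 2 negative.

(1, 2, 0)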